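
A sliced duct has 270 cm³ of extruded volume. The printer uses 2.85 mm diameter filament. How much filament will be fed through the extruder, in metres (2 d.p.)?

42.32 m

A = π r² = π × 1.425² = 6.3794 mm².
L = 270000 mm³ / 6.3794 mm² = 42323.73 mm, i.e. 42.32 m.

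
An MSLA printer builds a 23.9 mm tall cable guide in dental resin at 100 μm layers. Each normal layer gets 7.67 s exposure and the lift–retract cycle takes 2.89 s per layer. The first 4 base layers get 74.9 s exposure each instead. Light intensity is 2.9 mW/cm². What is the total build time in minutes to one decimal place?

Number of layers: 23.9 / 0.1 → 239 (rounded up).
Base layers: 4 × (74.9 + 2.89) → 311.16 s.
Normal layers = 235 × (7.67 + 2.89), so 2481.6 s.
Total = 311.16 + 2481.6 = 2792.76 s = 46.5 minutes.

46.5 minutes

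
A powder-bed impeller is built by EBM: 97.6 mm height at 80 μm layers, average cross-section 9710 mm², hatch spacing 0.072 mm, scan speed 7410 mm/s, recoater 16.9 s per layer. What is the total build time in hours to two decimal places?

Number of layers: 97.6 / 0.08 → 1220 (rounded up).
Hatch length per layer: 9710 / 0.072 → 134861.1 mm.
Per-layer scan time: 134861.1 / 7410 → 18.1999 s.
Per-layer time = 18.1999 + 16.9, so 35.0999 s.
Build time = 1220 × 35.0999 = 42821.878 s = 11.89 hours.

11.89 hours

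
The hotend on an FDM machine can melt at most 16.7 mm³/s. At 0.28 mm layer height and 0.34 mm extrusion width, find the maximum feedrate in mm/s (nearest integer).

Bead cross-section = 0.28 × 0.34 = 0.0952 mm².
v_max = Q/A = 16.7/0.0952 = 175.42 mm/s → 175 mm/s.

175 mm/s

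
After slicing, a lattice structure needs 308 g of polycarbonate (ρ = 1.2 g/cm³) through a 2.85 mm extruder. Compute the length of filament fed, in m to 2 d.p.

40.23 m

Extruded volume: 308/1.2 = 256.6667 cm³ (256666.7 mm³).
Cross-section of 2.85 mm filament: π·(2.85/2)² = 6.3794 mm².
L = V/A = 256666.7/6.3794 = 40233.67 mm → 40.23 m.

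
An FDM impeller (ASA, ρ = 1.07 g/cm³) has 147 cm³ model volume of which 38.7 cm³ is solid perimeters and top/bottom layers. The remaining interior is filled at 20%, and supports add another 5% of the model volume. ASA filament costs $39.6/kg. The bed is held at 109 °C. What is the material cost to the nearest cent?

$2.87

Volume inside the shell = 147 − 38.7, so 108.3 cm³.
Infill volume = 0.20 × 108.3 = 21.66 cm³.
Support = 0.05 × 147, so 7.35 cm³.
Total extruded = 38.7 + 21.66 + 7.35, so 67.71 cm³.
Mass = 67.71 × 1.07, so 72.4497 g.
Cost = 72.4497 g / 1000 × $39.6/kg = $2.87.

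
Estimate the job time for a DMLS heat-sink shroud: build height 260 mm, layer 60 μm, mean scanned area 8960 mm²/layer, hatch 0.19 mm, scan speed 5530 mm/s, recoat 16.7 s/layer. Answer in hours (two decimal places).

Layers = ⌈260/0.06⌉ = 4334.
Scan path per layer = 8960 / 0.19, so 47157.9 mm.
Scan time per layer: 47157.9 / 5530 → 8.5276 s.
Time per layer = 8.5276 + 16.7, so 25.2276 s.
4334 layers × 25.2276 s/layer = 109336.4184 s, i.e. 30.37 hours.

30.37 hours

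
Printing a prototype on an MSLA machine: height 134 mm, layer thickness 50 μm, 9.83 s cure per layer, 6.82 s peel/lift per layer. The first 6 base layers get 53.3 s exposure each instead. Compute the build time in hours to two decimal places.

Number of layers: 134 / 0.05 → 2680 (rounded up).
Burn-in layers = 6 × (53.3 + 6.82), so 360.72 s.
Regular layers = 2674 × (9.83 + 6.82) = 44522.1 s.
Sum: 360.72 + 44522.1 = 44882.82 s → 12.47 hours.

12.47 hours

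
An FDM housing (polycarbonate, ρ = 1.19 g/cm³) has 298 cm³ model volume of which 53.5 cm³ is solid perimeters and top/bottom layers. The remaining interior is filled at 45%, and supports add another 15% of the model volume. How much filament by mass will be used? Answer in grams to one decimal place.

247.8 g

Volume inside the shell: 298 − 53.5 → 244.5 cm³.
Infill volume = 0.45 × 244.5, so 110.025 cm³.
Support = 0.15 × 298, so 44.7 cm³.
Deposited volume = 53.5 + 110.025 + 44.7, so 208.225 cm³.
Mass = 208.225 × 1.19 = 247.78775 g.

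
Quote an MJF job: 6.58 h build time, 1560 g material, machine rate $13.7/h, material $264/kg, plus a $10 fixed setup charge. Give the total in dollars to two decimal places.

Time charge: 13.7 × 6.58 → $90.146.
Feedstock cost = 264 × 1560/1000 = $411.84.
Adding setup: 90.146 + 411.84 + 10 → 511.986 ≈ $511.99.

$511.99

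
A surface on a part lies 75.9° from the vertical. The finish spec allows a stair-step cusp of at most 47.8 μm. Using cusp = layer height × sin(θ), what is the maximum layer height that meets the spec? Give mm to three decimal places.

t = h_c / sin θ = 0.0478 / 0.9699 = 0.049 mm.

0.049 mm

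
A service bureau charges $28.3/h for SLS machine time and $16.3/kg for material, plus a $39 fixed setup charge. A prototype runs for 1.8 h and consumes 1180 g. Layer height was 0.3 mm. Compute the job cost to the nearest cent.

$109.17

Time charge: 28.3 × 1.8 → $50.94.
Material cost: 16.3 × 1180/1000 → $19.234.
Adding setup: 50.94 + 19.234 + 39 → 109.174 ≈ $109.17.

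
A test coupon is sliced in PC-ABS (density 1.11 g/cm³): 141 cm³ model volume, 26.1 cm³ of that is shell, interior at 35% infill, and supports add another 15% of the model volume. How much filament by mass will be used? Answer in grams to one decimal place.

Infill region = 141 − 26.1 = 114.9 cm³.
Infill volume = 0.35 × 114.9, so 40.215 cm³.
Support = 0.15 × 141, so 21.15 cm³.
Total extruded = 26.1 + 40.215 + 21.15, so 87.465 cm³.
Mass = 87.465 × 1.11, so 97.08615 g.

97.1 g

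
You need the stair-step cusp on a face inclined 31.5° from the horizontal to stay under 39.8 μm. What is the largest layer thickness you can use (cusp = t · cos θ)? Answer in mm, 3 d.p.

cos(31.5°) = 0.8526; t_max = 0.0398/0.8526 = 0.047 mm.

0.047 mm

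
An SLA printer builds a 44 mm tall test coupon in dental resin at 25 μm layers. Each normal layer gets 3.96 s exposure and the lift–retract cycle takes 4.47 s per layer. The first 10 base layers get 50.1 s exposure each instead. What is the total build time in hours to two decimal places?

Layer count = ceil(44 / 0.025) = 1760.
Burn-in layers = 10 × (50.1 + 4.47), so 545.7 s.
Normal layers: 1750 × (3.96 + 4.47) → 14752.5 s.
Sum: 545.7 + 14752.5 = 15298.2 s → 4.25 hours.

4.25 hours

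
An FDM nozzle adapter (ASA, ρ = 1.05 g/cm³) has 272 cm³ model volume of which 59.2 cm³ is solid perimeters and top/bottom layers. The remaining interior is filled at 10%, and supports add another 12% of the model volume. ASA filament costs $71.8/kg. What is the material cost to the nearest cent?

$8.53

Volume inside the shell = 272 − 59.2, so 212.8 cm³.
Infill volume = 0.10 × 212.8, so 21.28 cm³.
Support = 0.12 × 272 = 32.64 cm³.
Total extruded = 59.2 + 21.28 + 32.64, so 113.12 cm³.
Mass = 113.12 × 1.05 = 118.776 g.
Cost = 118.776 g / 1000 × $71.8/kg = $8.53.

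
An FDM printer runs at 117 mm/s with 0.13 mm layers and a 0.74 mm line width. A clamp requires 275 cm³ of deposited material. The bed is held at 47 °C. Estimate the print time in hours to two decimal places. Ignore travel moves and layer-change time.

Line area = 0.13 × 0.74 = 0.0962 mm².
Path length: 275000 mm³ / 0.0962 mm² → 2858627.9 mm.
Print-move time = 2858627.9 / 117 = 24432.7 s.
That's 24432.7 s → 6.79 hours.

6.79 hours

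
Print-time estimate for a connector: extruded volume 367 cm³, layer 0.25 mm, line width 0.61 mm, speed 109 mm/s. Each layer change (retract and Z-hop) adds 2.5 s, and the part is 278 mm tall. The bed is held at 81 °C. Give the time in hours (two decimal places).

Extrusion cross-section = 0.25 × 0.61, so 0.1525 mm².
Total extruded path = 367000/0.1525 = 2406557.4 mm.
Extrusion time = 2406557.4 / 109 = 22078.5 s.
Number of layers: 278 / 0.25 → 1112 (rounded up).
Non-print overhead = 1112 × 2.5, so 2780 s.
Altogether 22078.5 + 2780 = 24858.5 s, i.e. 6.91 hours.

6.91 hours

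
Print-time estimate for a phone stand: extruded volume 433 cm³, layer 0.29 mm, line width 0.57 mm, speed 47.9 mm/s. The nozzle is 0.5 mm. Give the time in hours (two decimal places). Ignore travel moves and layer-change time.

15.19 hours

Line area = 0.29 × 0.57 = 0.1653 mm².
Path length: 433000 mm³ / 0.1653 mm² → 2619479.7 mm.
Time extruding = 2619479.7 / 47.9 = 54686.4 s.
That's 54686.4 s → 15.19 hours.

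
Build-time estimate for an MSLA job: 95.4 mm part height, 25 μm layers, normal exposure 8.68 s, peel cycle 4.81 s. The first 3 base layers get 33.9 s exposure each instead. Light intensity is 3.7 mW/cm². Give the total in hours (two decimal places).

Layer count = ceil(95.4 / 0.025) = 3816.
Burn-in layers: 3 × (33.9 + 4.81) → 116.13 s.
Remaining layers = 3813 × (8.68 + 4.81), so 51437.37 s.
Total = 116.13 + 51437.37 = 51553.5 s = 14.32 hours.

14.32 hours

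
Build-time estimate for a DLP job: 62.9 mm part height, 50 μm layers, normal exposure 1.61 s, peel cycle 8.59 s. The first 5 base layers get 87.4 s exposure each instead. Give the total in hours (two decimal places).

3.68 hours

Layers = ⌈62.9/0.05⌉ = 1258.
Bottom layers = 5 × (87.4 + 8.59), so 479.95 s.
Normal layers: 1253 × (1.61 + 8.59) → 12780.6 s.
Total = 479.95 + 12780.6 = 13260.55 s = 3.68 hours.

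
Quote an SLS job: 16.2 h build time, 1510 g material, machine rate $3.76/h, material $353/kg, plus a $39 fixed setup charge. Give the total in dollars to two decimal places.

$632.94

Time charge: 3.76 × 16.2 → $60.912.
Material cost = 353 × 1510/1000, so $533.03.
Total = 60.912 + 533.03 + 39 = 632.942 ≈ $632.94.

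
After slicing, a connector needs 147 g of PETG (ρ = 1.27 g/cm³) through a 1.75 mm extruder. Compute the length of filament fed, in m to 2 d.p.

Volume = 147 g / 1.27 g·cm⁻³ = 115.748 cm³ = 115748 mm³.
A = π r² = π × 0.875² = 2.4053 mm².
Length = 115748 / 2.4053 = 48122.06 mm = 48.12 m.

48.12 m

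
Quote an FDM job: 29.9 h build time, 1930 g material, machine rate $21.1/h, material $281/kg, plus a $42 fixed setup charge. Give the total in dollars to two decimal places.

Machine cost: 21.1 × 29.9 → $630.89.
Material charge = 281 × 1930/1000, so $542.33.
Adding setup: 630.89 + 542.33 + 42 → $1215.22.

$1215.22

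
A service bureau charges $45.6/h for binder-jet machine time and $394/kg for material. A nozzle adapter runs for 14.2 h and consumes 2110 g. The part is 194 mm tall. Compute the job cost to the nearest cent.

$1478.86

Machine-time cost: 45.6 × 14.2 → $647.52.
Material charge: 394 × 2110/1000 → $831.34.
Job cost: 647.52 + 831.34 = $1478.86.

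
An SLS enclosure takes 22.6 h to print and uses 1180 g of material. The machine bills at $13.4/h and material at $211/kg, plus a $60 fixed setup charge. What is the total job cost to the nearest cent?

Machine-time cost: 13.4 × 22.6 → $302.84.
Material cost = 211 × 1180/1000 = $248.98.
Adding setup: 302.84 + 248.98 + 60 → $611.82.

$611.82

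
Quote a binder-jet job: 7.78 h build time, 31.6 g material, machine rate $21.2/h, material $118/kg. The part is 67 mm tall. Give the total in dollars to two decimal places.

Time charge: 21.2 × 7.78 → $164.936.
Material cost = 118 × 31.6/1000, so $3.7288.
Job cost: 164.936 + 3.7288 = 168.6648 ≈ $168.66.

$168.66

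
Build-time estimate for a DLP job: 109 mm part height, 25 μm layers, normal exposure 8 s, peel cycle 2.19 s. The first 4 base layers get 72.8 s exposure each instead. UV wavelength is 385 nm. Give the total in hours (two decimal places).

Number of layers: 109 / 0.025 → 4360 (rounded up).
Base layers = 4 × (72.8 + 2.19), so 299.96 s.
Remaining layers: 4356 × (8 + 2.19) → 44387.64 s.
Total = 299.96 + 44387.64 = 44687.6 s = 12.41 hours.

12.41 hours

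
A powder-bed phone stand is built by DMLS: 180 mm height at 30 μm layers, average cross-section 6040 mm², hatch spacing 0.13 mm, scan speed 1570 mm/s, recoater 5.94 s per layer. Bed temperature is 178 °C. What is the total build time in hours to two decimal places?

Layer count = ceil(180 / 0.03) = 6000.
Hatch length per layer = 6040 / 0.13, so 46461.5 mm.
Laser time per layer: 46461.5 / 1570 → 29.5933 s.
Time per layer = 29.5933 + 5.94 = 35.5333 s.
6000 layers × 35.5333 s/layer = 213199.8 s, i.e. 59.22 hours.

59.22 hours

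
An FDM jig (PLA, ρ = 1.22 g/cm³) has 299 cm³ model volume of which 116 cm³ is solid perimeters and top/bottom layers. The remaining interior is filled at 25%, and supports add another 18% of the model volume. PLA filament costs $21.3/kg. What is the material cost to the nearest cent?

$5.60

Volume inside the shell: 299 − 116 → 183 cm³.
Deposited infill = 0.25 × 183 = 45.75 cm³.
Support: 0.18 × 299 → 53.82 cm³.
Total extruded: 116 + 45.75 + 53.82 → 215.57 cm³.
Mass = 215.57 × 1.22, so 262.9954 g.
Cost = 262.9954 g / 1000 × $21.3/kg = $5.60.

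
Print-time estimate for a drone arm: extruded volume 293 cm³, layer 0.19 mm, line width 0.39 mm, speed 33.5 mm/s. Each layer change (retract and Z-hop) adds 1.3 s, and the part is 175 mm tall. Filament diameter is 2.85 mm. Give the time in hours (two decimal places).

33.12 hours

Bead cross-section: 0.19 × 0.39 → 0.0741 mm².
Total extruded path = 293000/0.0741 = 3954116.1 mm.
Time extruding = 3954116.1 / 33.5, so 118033.3 s.
Layer count = ceil(175 / 0.19) = 922.
Z-hop total: 922 × 1.3 → 1198.6 s.
Altogether 118033.3 + 1198.6 = 119231.9 s, i.e. 33.12 hours.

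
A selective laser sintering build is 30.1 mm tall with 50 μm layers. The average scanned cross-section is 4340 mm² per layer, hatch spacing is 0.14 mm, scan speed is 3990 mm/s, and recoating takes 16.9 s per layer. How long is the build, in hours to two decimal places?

Layers = ⌈30.1/0.05⌉ = 602.
Hatch length per layer = 4340 / 0.14, so 31000 mm.
Laser time per layer = 31000 / 3990 = 7.7694 s.
Layer cycle: 7.7694 + 16.9 → 24.6694 s.
Total: 602 × 24.6694 s = 14850.9788 s → 4.13 hours.

4.13 hours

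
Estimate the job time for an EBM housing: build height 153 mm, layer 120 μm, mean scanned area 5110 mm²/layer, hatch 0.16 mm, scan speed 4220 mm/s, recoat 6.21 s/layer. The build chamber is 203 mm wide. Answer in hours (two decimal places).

4.88 hours

Layers = ⌈153/0.12⌉ = 1275.
Per-layer scan distance: 5110 / 0.16 → 31937.5 mm.
Scan time per layer = 31937.5 / 4220 = 7.5681 s.
Layer cycle = 7.5681 + 6.21, so 13.7781 s.
1275 layers × 13.7781 s/layer = 17567.0775 s, i.e. 4.88 hours.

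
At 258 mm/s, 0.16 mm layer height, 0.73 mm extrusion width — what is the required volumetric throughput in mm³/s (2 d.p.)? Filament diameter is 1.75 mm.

A: 0.16 × 0.73 → 0.1168 mm².
Q = v·A = 258 × 0.1168 = 30.13 mm³/s.

30.13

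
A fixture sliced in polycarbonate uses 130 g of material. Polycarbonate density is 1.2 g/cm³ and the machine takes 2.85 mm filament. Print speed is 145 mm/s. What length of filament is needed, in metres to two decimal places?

Extruded volume: 130/1.2 = 108.3333 cm³ (108333.3 mm³).
Filament cross-section = π × (2.85/2)² = 6.3794 mm².
L = V/A = 108333.3/6.3794 = 16981.74 mm → 16.98 m.

16.98 m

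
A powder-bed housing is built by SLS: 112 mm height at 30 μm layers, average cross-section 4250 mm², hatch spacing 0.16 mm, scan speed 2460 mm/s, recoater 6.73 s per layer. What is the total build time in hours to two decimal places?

Layers = ⌈112/0.03⌉ = 3734.
Hatch length per layer: 4250 / 0.16 → 26562.5 mm.
Per-layer scan time = 26562.5 / 2460 = 10.7978 s.
Layer cycle = 10.7978 + 6.73 = 17.5278 s.
3734 layers × 17.5278 s/layer = 65448.8052 s, i.e. 18.18 hours.

18.18 hours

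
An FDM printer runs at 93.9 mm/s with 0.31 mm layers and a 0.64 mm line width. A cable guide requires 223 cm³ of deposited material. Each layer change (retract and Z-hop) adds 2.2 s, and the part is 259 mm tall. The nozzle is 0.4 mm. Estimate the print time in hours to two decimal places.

3.84 hours

Line area = 0.31 × 0.64 = 0.1984 mm².
Total extruded path = 223000/0.1984 = 1123991.9 mm.
Extrusion time: 1123991.9 / 93.9 → 11970.1 s.
Layers = ⌈259/0.31⌉ = 836.
Layer-change overhead = 836 × 2.2, so 1839.2 s.
Total = 11970.1 + 1839.2 = 13809.3 s = 3.84 hours.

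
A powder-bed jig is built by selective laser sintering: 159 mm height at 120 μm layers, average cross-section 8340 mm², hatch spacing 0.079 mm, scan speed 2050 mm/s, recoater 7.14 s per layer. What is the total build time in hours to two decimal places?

21.58 hours

Number of layers: 159 / 0.12 → 1325 (rounded up).
Per-layer scan distance = 8340 / 0.079, so 105569.6 mm.
Scan time per layer = 105569.6 / 2050 = 51.4974 s.
Per-layer time = 51.4974 + 7.14 = 58.6374 s.
Total: 1325 × 58.6374 s = 77694.555 s → 21.58 hours.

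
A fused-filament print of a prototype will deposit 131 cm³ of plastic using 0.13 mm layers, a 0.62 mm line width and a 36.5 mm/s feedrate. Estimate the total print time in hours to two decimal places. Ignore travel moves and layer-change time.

12.37 hours

Extrusion cross-section = 0.13 × 0.62, so 0.0806 mm².
Path length: 131000 mm³ / 0.0806 mm² → 1625310.2 mm.
Time extruding: 1625310.2 / 36.5 → 44529 s.
That's 44529 s → 12.37 hours.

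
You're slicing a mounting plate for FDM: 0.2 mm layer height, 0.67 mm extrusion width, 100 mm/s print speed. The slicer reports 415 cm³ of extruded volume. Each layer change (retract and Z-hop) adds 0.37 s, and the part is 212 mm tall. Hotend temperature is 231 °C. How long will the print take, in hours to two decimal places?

Bead cross-section = 0.2 × 0.67, so 0.134 mm².
Path length: 415000 mm³ / 0.134 mm² → 3097014.9 mm.
Time extruding = 3097014.9 / 100, so 30970.1 s.
Number of layers: 212 / 0.2 → 1060 (rounded up).
Non-print overhead: 1060 × 0.37 → 392.2 s.
Total = 30970.1 + 392.2 = 31362.3 s = 8.71 hours.

8.71 hours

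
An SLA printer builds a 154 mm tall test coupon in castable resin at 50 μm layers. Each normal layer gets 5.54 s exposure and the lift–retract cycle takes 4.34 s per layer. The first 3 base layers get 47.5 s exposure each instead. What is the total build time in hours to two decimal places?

Layers = ⌈154/0.05⌉ = 3080.
Bottom layers: 3 × (47.5 + 4.34) → 155.52 s.
Regular layers: 3077 × (5.54 + 4.34) → 30400.76 s.
Sum: 155.52 + 30400.76 = 30556.28 s → 8.49 hours.

8.49 hours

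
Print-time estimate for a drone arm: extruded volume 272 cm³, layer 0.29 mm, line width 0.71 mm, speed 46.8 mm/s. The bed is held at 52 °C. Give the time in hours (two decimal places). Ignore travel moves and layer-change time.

7.84 hours

Line area: 0.29 × 0.71 → 0.2059 mm².
Path length: 272000 mm³ / 0.2059 mm² → 1321029.6 mm.
Print-move time = 1321029.6 / 46.8 = 28227.1 s.
28227.1 s = 7.84 hours.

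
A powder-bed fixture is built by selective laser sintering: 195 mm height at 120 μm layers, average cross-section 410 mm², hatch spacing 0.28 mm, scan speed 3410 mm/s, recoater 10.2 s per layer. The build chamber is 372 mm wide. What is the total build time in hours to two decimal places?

Number of layers: 195 / 0.12 → 1625 (rounded up).
Per-layer scan distance = 410 / 0.28, so 1464.3 mm.
Per-layer scan time = 1464.3 / 3410, so 0.4294 s.
Per-layer time = 0.4294 + 10.2 = 10.6294 s.
Total: 1625 × 10.6294 s = 17272.775 s → 4.80 hours.

4.80 hours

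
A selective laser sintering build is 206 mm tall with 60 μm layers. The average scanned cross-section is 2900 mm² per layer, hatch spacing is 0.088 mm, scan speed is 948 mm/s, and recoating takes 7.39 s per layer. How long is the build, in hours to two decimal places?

Layer count = ceil(206 / 0.06) = 3434.
Hatch length per layer: 2900 / 0.088 → 32954.5 mm.
Scan time per layer = 32954.5 / 948 = 34.7621 s.
Time per layer = 34.7621 + 7.39 = 42.1521 s.
3434 layers × 42.1521 s/layer = 144750.3114 s, i.e. 40.21 hours.

40.21 hours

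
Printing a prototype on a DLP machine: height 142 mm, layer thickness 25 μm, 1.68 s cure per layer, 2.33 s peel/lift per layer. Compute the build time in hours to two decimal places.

6.33 hours

Number of layers: 142 / 0.025 → 5680 (rounded up).
Each layer takes = 1.68 + 2.33 = 4.01 s.
Total = 5680 × 4.01 = 22776.8 s = 6.33 hours.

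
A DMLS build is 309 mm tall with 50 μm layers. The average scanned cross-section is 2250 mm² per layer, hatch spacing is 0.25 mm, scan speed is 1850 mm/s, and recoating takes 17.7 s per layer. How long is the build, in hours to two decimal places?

Layer count = ceil(309 / 0.05) = 6180.
Hatch length per layer = 2250 / 0.25 = 9000 mm.
Scan time per layer = 9000 / 1850, so 4.8649 s.
Per-layer time = 4.8649 + 17.7 = 22.5649 s.
Total: 6180 × 22.5649 s = 139451.082 s → 38.74 hours.

38.74 hours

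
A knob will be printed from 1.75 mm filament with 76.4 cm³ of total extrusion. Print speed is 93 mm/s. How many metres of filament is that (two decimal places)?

31.76 m

Filament cross-section = π × (1.75/2)² = 2.4053 mm².
L = 76400 mm³ / 2.4053 mm² = 31763.19 mm, i.e. 31.76 m.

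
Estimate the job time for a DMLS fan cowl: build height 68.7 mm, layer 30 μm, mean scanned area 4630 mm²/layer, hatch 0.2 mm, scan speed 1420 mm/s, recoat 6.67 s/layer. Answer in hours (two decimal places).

Layers = ⌈68.7/0.03⌉ = 2290.
Scan path per layer = 4630 / 0.2, so 23150 mm.
Laser time per layer = 23150 / 1420 = 16.3028 s.
Per-layer time = 16.3028 + 6.67, so 22.9728 s.
Build time = 2290 × 22.9728 = 52607.712 s = 14.61 hours.

14.61 hours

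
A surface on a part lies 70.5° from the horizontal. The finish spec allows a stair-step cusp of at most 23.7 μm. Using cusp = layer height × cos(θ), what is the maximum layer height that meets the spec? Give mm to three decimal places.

0.071 mm

Layer height = cusp / cos(70.5°) = 0.0237 / 0.3338 = 0.071 mm.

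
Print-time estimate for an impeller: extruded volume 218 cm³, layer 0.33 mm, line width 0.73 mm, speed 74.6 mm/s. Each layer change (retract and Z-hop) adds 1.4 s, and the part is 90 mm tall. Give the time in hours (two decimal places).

Bead cross-section = 0.33 × 0.73, so 0.2409 mm².
Path length: 218000 mm³ / 0.2409 mm² → 904939.8 mm.
Extrusion time = 904939.8 / 74.6 = 12130.6 s.
Number of layers: 90 / 0.33 → 273 (rounded up).
Z-hop total: 273 × 1.4 → 382.2 s.
Total = 12130.6 + 382.2 = 12512.8 s = 3.48 hours.

3.48 hours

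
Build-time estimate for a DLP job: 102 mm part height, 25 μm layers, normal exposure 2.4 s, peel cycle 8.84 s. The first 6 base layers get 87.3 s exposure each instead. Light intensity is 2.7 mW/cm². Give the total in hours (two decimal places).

Number of layers: 102 / 0.025 → 4080 (rounded up).
Base layers: 6 × (87.3 + 8.84) → 576.84 s.
Normal layers = 4074 × (2.4 + 8.84), so 45791.76 s.
Total = 576.84 + 45791.76 = 46368.6 s = 12.88 hours.

12.88 hours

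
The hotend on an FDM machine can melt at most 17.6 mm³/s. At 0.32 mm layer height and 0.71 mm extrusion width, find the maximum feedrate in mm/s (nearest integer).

Extrusion cross-section = 0.32 × 0.71, so 0.2272 mm².
v_max = Q/A = 17.6/0.2272 = 77.46 mm/s → 77 mm/s.

77 mm/s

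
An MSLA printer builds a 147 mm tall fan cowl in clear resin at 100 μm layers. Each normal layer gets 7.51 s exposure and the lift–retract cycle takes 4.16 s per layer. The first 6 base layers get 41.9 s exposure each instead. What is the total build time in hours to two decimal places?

4.82 hours

Layer count = ceil(147 / 0.1) = 1470.
Burn-in layers = 6 × (41.9 + 4.16) = 276.36 s.
Normal layers: 1464 × (7.51 + 4.16) → 17084.88 s.
Total = 276.36 + 17084.88 = 17361.24 s = 4.82 hours.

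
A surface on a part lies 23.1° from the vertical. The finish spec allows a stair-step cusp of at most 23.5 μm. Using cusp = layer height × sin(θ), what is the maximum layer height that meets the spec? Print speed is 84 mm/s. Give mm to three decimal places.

t = h_c / sin θ = 0.0235 / 0.3923 = 0.060 mm.

0.060 mm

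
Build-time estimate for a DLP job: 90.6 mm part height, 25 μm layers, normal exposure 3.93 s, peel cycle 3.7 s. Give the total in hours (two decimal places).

7.68 hours

Layer count = ceil(90.6 / 0.025) = 3624.
Each layer takes: 3.93 + 3.7 → 7.63 s.
Build time: 3624 × 7.63 s = 27651.12 s, i.e. 7.68 hours.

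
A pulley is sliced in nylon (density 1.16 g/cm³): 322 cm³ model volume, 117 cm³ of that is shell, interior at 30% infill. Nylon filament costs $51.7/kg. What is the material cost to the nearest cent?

$10.71

Volume inside the shell = 322 − 117, so 205 cm³.
Infill volume: 0.30 × 205 → 61.5 cm³.
Total printed volume = 117 + 61.5 = 178.5 cm³.
Mass = 178.5 × 1.16, so 207.06 g.
At $51.7/kg: 207.06/1000 × 51.7 = $10.71.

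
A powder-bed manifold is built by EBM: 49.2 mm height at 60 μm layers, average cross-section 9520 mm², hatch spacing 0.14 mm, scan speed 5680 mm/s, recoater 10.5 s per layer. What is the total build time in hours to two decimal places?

5.12 hours

Number of layers: 49.2 / 0.06 → 820 (rounded up).
Hatch length per layer: 9520 / 0.14 → 68000 mm.
Scan time per layer = 68000 / 5680, so 11.9718 s.
Time per layer = 11.9718 + 10.5 = 22.4718 s.
820 layers × 22.4718 s/layer = 18426.876 s, i.e. 5.12 hours.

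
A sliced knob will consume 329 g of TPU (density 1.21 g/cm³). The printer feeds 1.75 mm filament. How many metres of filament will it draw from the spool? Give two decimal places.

113.04 m

Volume = 329 g / 1.21 g·cm⁻³ = 271.9008 cm³ = 271900.8 mm³.
Filament cross-section = π × (1.75/2)² = 2.4053 mm².
Length = 271900.8 / 2.4053 = 113042.36 mm = 113.04 m.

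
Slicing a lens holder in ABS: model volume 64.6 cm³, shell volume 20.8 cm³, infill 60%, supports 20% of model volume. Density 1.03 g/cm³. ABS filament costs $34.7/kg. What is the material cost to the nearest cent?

Volume inside the shell = 64.6 − 20.8, so 43.8 cm³.
Infill volume = 0.60 × 43.8 = 26.28 cm³.
Support = 0.20 × 64.6 = 12.92 cm³.
Deposited volume = 20.8 + 26.28 + 12.92 = 60 cm³.
Mass = 60 × 1.03 = 61.8 g.
Cost = 61.8 g / 1000 × $34.7/kg = $2.14.

$2.14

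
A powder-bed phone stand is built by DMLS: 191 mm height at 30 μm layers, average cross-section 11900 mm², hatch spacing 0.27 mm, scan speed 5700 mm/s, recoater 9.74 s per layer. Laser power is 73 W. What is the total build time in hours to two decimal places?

Layers = ⌈191/0.03⌉ = 6367.
Scan path per layer = 11900 / 0.27, so 44074.1 mm.
Scan time per layer = 44074.1 / 5700, so 7.7323 s.
Layer cycle = 7.7323 + 9.74 = 17.4723 s.
Build time = 6367 × 17.4723 = 111246.1341 s = 30.90 hours.

30.90 hours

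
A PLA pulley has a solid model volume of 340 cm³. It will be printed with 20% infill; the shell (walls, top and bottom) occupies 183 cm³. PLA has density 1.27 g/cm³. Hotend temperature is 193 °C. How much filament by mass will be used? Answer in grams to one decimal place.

272.3 g

Infill region = 340 − 183, so 157 cm³.
Deposited infill: 0.20 × 157 → 31.4 cm³.
Total printed volume = 183 + 31.4, so 214.4 cm³.
Mass: 214.4 × 1.27 → 272.288 g.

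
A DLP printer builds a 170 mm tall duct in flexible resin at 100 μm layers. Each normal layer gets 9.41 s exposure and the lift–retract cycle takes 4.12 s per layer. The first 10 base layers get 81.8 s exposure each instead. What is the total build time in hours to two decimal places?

Layer count = ceil(170 / 0.1) = 1700.
Base layers = 10 × (81.8 + 4.12), so 859.2 s.
Normal layers: 1690 × (9.41 + 4.12) → 22865.7 s.
Total = 859.2 + 22865.7 = 23724.9 s = 6.59 hours.

6.59 hours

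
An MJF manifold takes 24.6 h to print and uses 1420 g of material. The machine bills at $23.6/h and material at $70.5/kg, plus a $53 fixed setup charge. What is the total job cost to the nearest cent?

$733.67

Machine cost = 23.6 × 24.6 = $580.56.
Feedstock cost = 70.5 × 1420/1000 = $100.11.
Total = 580.56 + 100.11 + 53 = $733.67.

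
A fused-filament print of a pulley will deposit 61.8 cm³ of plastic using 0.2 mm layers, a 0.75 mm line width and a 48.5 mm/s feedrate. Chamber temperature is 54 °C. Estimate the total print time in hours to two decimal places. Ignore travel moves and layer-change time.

Extrusion cross-section = 0.2 × 0.75 = 0.15 mm².
Toolpath length = 61.8 cm³ / 0.15 mm² = 61800 / 0.15 = 412000 mm.
Extrusion time = 412000 / 48.5, so 8494.8 s.
In the requested units: 8494.8 s = 2.36 hours.

2.36 hours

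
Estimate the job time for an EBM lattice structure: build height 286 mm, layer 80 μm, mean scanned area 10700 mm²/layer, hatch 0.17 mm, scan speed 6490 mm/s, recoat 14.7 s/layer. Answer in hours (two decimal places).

24.23 hours

Layer count = ceil(286 / 0.08) = 3575.
Scan path per layer = 10700 / 0.17, so 62941.2 mm.
Beam time per layer: 62941.2 / 6490 → 9.6982 s.
Per-layer time: 9.6982 + 14.7 → 24.3982 s.
Total: 3575 × 24.3982 s = 87223.565 s → 24.23 hours.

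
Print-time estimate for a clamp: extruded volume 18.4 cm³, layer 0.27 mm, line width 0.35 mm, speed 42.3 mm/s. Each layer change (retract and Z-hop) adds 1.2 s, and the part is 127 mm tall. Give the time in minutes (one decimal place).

Extrusion cross-section = 0.27 × 0.35 = 0.0945 mm².
Total extruded path = 18400/0.0945 = 194709 mm.
Print-move time = 194709 / 42.3, so 4603 s.
Layer count = ceil(127 / 0.27) = 471.
Z-hop total = 471 × 1.2, so 565.2 s.
Total = 4603 + 565.2 = 5168.2 s = 86.1 minutes.

86.1 minutes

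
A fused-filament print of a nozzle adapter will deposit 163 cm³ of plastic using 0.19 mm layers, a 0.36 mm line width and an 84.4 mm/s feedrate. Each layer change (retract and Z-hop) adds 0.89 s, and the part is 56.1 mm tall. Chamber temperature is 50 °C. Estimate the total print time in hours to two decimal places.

7.92 hours

Bead cross-section: 0.19 × 0.36 → 0.0684 mm².
Toolpath length = 163 cm³ / 0.0684 mm² = 163000 / 0.0684 = 2383040.9 mm.
Extrusion time: 2383040.9 / 84.4 → 28235.1 s.
Number of layers: 56.1 / 0.19 → 296 (rounded up).
Non-print overhead = 296 × 0.89, so 263.44 s.
Altogether 28235.1 + 263.44 = 28498.54 s, i.e. 7.92 hours.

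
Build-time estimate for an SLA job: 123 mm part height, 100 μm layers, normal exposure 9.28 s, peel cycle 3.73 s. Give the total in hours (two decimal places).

Layers = ⌈123/0.1⌉ = 1230.
Per-layer time = 9.28 + 3.73, so 13.01 s.
Build time: 1230 × 13.01 s = 16002.3 s, i.e. 4.45 hours.

4.45 hours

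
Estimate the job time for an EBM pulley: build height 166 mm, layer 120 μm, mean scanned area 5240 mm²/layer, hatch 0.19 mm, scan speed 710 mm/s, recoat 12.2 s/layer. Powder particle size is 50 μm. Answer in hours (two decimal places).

Layer count = ceil(166 / 0.12) = 1384.
Scan path per layer = 5240 / 0.19, so 27578.9 mm.
Beam time per layer = 27578.9 / 710 = 38.8435 s.
Layer cycle = 38.8435 + 12.2 = 51.0435 s.
Total: 1384 × 51.0435 s = 70644.204 s → 19.62 hours.

19.62 hours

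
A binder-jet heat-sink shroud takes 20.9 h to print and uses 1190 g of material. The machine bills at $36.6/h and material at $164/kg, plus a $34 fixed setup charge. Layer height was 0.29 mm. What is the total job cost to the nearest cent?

$994.10

Machine-time cost: 36.6 × 20.9 → $764.94.
Feedstock cost = 164 × 1190/1000, so $195.16.
Total = 764.94 + 195.16 + 34 = $994.10.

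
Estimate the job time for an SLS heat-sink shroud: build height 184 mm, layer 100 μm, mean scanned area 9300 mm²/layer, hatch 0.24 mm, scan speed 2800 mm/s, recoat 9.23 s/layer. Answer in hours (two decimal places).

Number of layers: 184 / 0.1 → 1840 (rounded up).
Scan path per layer: 9300 / 0.24 → 38750 mm.
Per-layer scan time = 38750 / 2800 = 13.8393 s.
Time per layer = 13.8393 + 9.23 = 23.0693 s.
1840 layers × 23.0693 s/layer = 42447.512 s, i.e. 11.79 hours.

11.79 hours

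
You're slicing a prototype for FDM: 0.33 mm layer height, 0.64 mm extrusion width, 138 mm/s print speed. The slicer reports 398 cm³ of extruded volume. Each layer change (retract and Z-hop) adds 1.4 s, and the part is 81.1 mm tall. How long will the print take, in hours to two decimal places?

Line area = 0.33 × 0.64 = 0.2112 mm².
Total extruded path = 398000/0.2112 = 1884469.7 mm.
Print-move time = 1884469.7 / 138, so 13655.6 s.
Layer count = ceil(81.1 / 0.33) = 246.
Non-print overhead: 246 × 1.4 → 344.4 s.
Total = 13655.6 + 344.4 = 14000 s = 3.89 hours.

3.89 hours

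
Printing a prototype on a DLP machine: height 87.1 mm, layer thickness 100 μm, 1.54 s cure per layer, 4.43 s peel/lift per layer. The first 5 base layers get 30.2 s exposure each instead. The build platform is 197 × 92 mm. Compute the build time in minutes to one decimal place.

89.1 minutes

Layer count = ceil(87.1 / 0.1) = 871.
Base layers: 5 × (30.2 + 4.43) → 173.15 s.
Remaining layers: 866 × (1.54 + 4.43) → 5170.02 s.
Sum: 173.15 + 5170.02 = 5343.17 s → 89.1 minutes.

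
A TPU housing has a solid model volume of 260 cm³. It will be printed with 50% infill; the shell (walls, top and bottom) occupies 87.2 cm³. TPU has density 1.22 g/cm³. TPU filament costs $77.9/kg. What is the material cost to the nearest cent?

Volume inside the shell = 260 − 87.2, so 172.8 cm³.
Infill volume = 0.50 × 172.8, so 86.4 cm³.
Total printed volume: 87.2 + 86.4 → 173.6 cm³.
Mass = 173.6 × 1.22, so 211.792 g.
At $77.9/kg: 211.792/1000 × 77.9 = $16.50.

$16.50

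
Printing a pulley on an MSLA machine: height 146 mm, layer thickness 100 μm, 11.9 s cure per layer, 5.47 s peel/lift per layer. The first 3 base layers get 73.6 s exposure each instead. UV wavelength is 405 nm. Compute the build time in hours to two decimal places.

Layers = ⌈146/0.1⌉ = 1460.
Burn-in layers = 3 × (73.6 + 5.47), so 237.21 s.
Normal layers: 1457 × (11.9 + 5.47) → 25308.09 s.
Total = 237.21 + 25308.09 = 25545.3 s = 7.10 hours.

7.10 hours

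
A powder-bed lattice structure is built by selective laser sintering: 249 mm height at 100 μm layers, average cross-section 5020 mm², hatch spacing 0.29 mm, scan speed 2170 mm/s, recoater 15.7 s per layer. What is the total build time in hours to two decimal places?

16.38 hours

Number of layers: 249 / 0.1 → 2490 (rounded up).
Hatch length per layer = 5020 / 0.29, so 17310.3 mm.
Scan time per layer: 17310.3 / 2170 → 7.9771 s.
Layer cycle: 7.9771 + 15.7 → 23.6771 s.
Build time = 2490 × 23.6771 = 58955.979 s = 16.38 hours.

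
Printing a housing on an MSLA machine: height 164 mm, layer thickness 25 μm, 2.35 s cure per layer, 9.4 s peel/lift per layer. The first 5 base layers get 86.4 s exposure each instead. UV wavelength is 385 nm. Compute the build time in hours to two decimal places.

21.53 hours

Number of layers: 164 / 0.025 → 6560 (rounded up).
Bottom layers: 5 × (86.4 + 9.4) → 479 s.
Normal layers = 6555 × (2.35 + 9.4), so 77021.25 s.
Total = 479 + 77021.25 = 77500.25 s = 21.53 hours.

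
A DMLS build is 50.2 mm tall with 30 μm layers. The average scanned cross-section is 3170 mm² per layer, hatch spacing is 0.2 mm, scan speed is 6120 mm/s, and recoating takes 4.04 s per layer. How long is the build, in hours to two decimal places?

Layer count = ceil(50.2 / 0.03) = 1674.
Per-layer scan distance = 3170 / 0.2 = 15850 mm.
Per-layer scan time: 15850 / 6120 → 2.5899 s.
Per-layer time = 2.5899 + 4.04 = 6.6299 s.
1674 layers × 6.6299 s/layer = 11098.4526 s, i.e. 3.08 hours.

3.08 hours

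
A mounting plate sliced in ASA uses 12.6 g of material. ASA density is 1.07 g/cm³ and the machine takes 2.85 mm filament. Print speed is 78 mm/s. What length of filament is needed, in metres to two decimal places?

1.85 m

Extruded volume: 12.6/1.07 = 11.7757 cm³ (11775.7 mm³).
A = π r² = π × 1.425² = 6.3794 mm².
Length = 11775.7 / 6.3794 = 1845.89 mm = 1.85 m.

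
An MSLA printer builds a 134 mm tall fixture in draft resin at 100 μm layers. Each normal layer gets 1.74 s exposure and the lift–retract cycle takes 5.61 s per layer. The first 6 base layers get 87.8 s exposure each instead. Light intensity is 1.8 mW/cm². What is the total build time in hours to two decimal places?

Number of layers: 134 / 0.1 → 1340 (rounded up).
Bottom layers = 6 × (87.8 + 5.61) = 560.46 s.
Remaining layers = 1334 × (1.74 + 5.61) = 9804.9 s.
Sum: 560.46 + 9804.9 = 10365.36 s → 2.88 hours.

2.88 hours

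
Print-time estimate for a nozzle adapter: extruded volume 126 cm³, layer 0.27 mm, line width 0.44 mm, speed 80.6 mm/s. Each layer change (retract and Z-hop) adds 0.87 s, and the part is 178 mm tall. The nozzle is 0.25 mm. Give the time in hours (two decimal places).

3.81 hours

Bead cross-section = 0.27 × 0.44, so 0.1188 mm².
Toolpath length = 126 cm³ / 0.1188 mm² = 126000 / 0.1188 = 1060606.1 mm.
Print-move time: 1060606.1 / 80.6 → 13158.9 s.
Layers = ⌈178/0.27⌉ = 660.
Layer-change overhead = 660 × 0.87, so 574.2 s.
Total = 13158.9 + 574.2 = 13733.1 s = 3.81 hours.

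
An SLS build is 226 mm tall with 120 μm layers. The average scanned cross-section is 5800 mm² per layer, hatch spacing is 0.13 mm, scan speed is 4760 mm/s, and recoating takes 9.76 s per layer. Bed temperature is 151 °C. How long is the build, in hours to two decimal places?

10.01 hours

Layer count = ceil(226 / 0.12) = 1884.
Scan path per layer = 5800 / 0.13, so 44615.4 mm.
Laser time per layer = 44615.4 / 4760 = 9.373 s.
Per-layer time = 9.373 + 9.76 = 19.133 s.
Build time = 1884 × 19.133 = 36046.572 s = 10.01 hours.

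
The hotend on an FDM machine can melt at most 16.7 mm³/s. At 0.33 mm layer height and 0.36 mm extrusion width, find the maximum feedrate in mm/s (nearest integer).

A = 0.33 × 0.36, so 0.1188 mm².
Max speed = 16.7 / 0.1188 = 140.57 ≈ 141 mm/s.

141 mm/s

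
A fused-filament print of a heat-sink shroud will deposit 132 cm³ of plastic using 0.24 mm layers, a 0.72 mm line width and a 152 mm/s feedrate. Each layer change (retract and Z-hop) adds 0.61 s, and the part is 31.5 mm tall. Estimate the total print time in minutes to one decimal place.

85.1 minutes

Line area = 0.24 × 0.72, so 0.1728 mm².
Total extruded path = 132000/0.1728 = 763888.9 mm.
Extrusion time = 763888.9 / 152, so 5025.6 s.
Layers = ⌈31.5/0.24⌉ = 132.
Z-hop total = 132 × 0.61, so 80.52 s.
Altogether 5025.6 + 80.52 = 5106.12 s, i.e. 85.1 minutes.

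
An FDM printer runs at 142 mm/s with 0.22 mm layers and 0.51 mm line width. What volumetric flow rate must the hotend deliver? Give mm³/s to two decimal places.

Bead cross-section = 0.22 × 0.51 = 0.1122 mm².
Q = v·A = 142 × 0.1122 = 15.93 mm³/s.

15.93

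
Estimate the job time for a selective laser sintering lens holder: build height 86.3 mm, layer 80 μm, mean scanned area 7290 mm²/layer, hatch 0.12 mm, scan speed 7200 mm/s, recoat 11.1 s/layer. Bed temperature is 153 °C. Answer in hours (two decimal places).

Number of layers: 86.3 / 0.08 → 1079 (rounded up).
Per-layer scan distance: 7290 / 0.12 → 60750 mm.
Laser time per layer = 60750 / 7200 = 8.4375 s.
Time per layer = 8.4375 + 11.1, so 19.5375 s.
Total: 1079 × 19.5375 s = 21080.9625 s → 5.86 hours.

5.86 hours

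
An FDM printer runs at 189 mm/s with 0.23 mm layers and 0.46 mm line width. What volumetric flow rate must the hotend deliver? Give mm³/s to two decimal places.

20.00

A = 0.23 × 0.46 = 0.1058 mm².
Q = v·A = 189 × 0.1058 = 20.00 mm³/s.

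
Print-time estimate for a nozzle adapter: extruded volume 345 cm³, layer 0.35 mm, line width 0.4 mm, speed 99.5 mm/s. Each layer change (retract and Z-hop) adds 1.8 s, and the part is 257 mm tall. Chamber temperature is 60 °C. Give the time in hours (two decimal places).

7.25 hours

Extrusion cross-section: 0.35 × 0.4 → 0.14 mm².
Path length: 345000 mm³ / 0.14 mm² → 2464285.7 mm.
Time extruding = 2464285.7 / 99.5, so 24766.7 s.
Number of layers: 257 / 0.35 → 735 (rounded up).
Layer-change overhead: 735 × 1.8 → 1323 s.
Altogether 24766.7 + 1323 = 26089.7 s, i.e. 7.25 hours.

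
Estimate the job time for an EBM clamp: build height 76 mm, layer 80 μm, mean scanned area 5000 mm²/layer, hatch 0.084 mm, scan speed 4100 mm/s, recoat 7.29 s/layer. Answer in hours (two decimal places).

Layer count = ceil(76 / 0.08) = 950.
Hatch length per layer: 5000 / 0.084 → 59523.8 mm.
Per-layer scan time: 59523.8 / 4100 → 14.518 s.
Time per layer = 14.518 + 7.29 = 21.808 s.
950 layers × 21.808 s/layer = 20717.6 s, i.e. 5.75 hours.

5.75 hours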